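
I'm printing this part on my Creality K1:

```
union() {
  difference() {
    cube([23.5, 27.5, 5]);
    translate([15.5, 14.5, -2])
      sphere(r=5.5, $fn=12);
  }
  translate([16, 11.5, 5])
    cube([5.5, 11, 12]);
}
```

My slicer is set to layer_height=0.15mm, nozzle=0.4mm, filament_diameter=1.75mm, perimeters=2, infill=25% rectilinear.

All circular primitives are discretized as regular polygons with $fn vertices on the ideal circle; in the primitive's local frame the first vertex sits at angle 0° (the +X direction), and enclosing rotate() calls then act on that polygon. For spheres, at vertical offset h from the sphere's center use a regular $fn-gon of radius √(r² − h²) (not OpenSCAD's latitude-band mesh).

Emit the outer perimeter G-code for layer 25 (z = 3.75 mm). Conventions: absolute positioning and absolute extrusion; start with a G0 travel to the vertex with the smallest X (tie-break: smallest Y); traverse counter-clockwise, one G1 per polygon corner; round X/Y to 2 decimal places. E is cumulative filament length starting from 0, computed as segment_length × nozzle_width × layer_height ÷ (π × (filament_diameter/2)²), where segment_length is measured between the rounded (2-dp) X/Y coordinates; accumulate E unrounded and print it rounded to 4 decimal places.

G0 X0.00 Y0.00 Z3.75
G1 X23.50 Y0.00 E0.5862
G1 X23.50 Y27.50 E1.2722
G1 X0.00 Y27.50 E1.8584
G1 X0.00 Y0.00 E2.5444

At z = 3.75 mm: the cube (footprint 23.5×27.5) is included at this height; the sphere at (15.5, 14.5) is not intersected at this z (|z−center|=5.750 > r=5.5); Taking the first minus the rest: none of the subtracted shapes is present at this height, so the 23.5×27.5 cube is unchanged — 1 connected region; the cube at (16, 11.5) does not reach this height (z outside [5, 17]); Taking the union: only the result so far is present, so the union is just that shape — 1 connected region. The outline is a single polygon with 4 vertices. Extrusion per mm of travel: 0.4 × 0.15 / (π × 0.875²) = 0.024945. Accumulating E over each segment gives final E = 2.5444.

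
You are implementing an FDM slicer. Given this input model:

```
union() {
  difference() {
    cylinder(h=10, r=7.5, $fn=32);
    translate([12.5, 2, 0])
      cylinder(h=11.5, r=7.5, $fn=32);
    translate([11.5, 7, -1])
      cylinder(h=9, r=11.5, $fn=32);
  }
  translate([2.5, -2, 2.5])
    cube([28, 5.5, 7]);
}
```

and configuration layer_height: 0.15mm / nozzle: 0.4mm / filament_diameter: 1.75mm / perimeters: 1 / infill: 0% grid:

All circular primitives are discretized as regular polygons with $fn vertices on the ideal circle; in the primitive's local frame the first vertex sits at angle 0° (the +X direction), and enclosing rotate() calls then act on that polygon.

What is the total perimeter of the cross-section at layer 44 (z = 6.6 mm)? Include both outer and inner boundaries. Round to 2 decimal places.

105.74 mm

At z = 6.6 mm: the r=7.5 cylinder contributes a regular 32-gon of circumradius 7.5 (perimeter = 2·32·7.500·sin(180°/32) = 47.05 mm); the cylinder at (12.5, 2): section is a regular 32-gon, circumradius r=7.5 (perimeter = 2·32·7.500·sin(180°/32) = 47.05 mm); the r=11.5 cylinder at (11.5, 7) contributes a regular 32-gon of circumradius 11.5 (perimeter = 2·32·11.500·sin(180°/32) = 72.14 mm); After the difference (first − rest): starting from the r=7.5 cylinder, the r=7.5 cylinder at (12.5, 2) partially overlaps it — only the 12.36 mm² overlap (of its 175.58 mm²) is removed, clipping the outline; the r=11.5 cylinder at (11.5, 7) partially overlaps it — only the 36.18 mm² overlap (of its 412.81 mm²) is removed, clipping the outline — boundary = 45.33 mm; the 28×5.5 cube at (2.5, -2) contributes its full rectangle (perimeter 67.00 mm); Taking the union: the regions partially overlap (shared area 1.67 mm²), so the edge portions inside another operand are dropped and the merged outline is re-measured after clipping — boundary = 105.74 mm. Overall, the cross-section is a single solid region. Total boundary length (outer) = 105.74 mm.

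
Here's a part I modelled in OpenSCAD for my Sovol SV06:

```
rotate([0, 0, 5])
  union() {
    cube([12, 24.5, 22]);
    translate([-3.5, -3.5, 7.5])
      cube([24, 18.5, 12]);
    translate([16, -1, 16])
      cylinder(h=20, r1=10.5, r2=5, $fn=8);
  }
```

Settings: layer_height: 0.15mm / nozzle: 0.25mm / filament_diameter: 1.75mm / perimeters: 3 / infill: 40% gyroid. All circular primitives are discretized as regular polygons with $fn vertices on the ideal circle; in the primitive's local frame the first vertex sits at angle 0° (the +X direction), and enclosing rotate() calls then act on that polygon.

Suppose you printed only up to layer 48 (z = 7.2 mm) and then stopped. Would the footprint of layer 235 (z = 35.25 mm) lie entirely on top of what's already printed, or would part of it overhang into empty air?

part overhangs

Compare the two slices. At z = 7.2: the cube is present — its section is the full 12×24.5 rectangle (area 294.00 mm²); the cube at (-3.5, -3.5) is not intersected at this z (z outside [7.5, 19.5]); the cone at (16, -1) does not reach this height (z outside [16, 36]); Merging all regions: only the 12×24.5 cube is present, so the union is just that shape — area = 294.00 mm²; (whole slice rotated 5° about Z — lengths, areas and connectivity unchanged). At z = 35.25: the cube is absent (z outside [0, 22]); the cube at (-3.5, -3.5) does not reach this height (z outside [7.5, 19.5]); the cone at (16, -1) (r1=10.5→r2=5) has section circumradius 5.206 here — a regular 8-gon (area = (8/2)·5.206²·sin(360°/8) = 76.66 mm²); Combining (union): only the cone at (16, -1) is present, so the union is just that shape — area = 76.66 mm²; (rotated 5° about Z; rotation is an isometry so areas/perimeters/island counts are preserved). Checking containment: at z = 35.25 the cross-section extends beyond the z = 7.2 cross-section by about 75.91 mm².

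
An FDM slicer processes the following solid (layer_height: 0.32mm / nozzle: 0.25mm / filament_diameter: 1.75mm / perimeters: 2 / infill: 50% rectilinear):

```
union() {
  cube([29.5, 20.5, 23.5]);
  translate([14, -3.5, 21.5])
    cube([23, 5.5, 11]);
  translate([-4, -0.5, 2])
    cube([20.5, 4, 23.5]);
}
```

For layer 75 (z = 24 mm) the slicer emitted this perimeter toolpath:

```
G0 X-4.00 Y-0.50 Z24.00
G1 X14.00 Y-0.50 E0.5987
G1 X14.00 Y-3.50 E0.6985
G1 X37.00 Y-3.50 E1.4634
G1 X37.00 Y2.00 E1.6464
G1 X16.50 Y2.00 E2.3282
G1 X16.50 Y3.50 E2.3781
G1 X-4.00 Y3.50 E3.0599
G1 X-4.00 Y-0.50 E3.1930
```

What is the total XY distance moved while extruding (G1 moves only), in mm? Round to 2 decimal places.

96.00 mm

Sum the Euclidean lengths of each G1 segment: total = 96.00 mm.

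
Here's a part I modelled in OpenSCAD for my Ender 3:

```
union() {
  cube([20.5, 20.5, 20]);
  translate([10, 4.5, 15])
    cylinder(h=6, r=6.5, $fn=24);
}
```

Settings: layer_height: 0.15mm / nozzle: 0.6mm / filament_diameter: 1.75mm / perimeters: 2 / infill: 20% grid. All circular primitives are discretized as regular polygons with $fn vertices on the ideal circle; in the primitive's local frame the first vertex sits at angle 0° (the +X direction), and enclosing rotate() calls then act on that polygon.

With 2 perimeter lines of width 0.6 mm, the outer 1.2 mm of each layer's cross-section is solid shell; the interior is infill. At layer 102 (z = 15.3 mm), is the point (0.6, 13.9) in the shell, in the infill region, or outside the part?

At z = 15.3 mm: the 20.5×20.5 cube contributes its full rectangle; the r=6.5 cylinder at (10, 4.5) gives a regular 24-gon of circumradius 6.5 (constant along its height); Merging all regions: the regions partially overlap (shared area 118.65 mm²), so overlapping operands fuse into one piece — 1 connected region. Overall, the cross-section is a single solid region. The nearest boundary edge runs (0.00, 0.00)→(0.00, 20.50); distance from the point to it = 0.60 mm. The point is inside the cross-section, 0.60 mm from the nearest boundary — within the 1.2 mm shell band (2 × 0.6).

shell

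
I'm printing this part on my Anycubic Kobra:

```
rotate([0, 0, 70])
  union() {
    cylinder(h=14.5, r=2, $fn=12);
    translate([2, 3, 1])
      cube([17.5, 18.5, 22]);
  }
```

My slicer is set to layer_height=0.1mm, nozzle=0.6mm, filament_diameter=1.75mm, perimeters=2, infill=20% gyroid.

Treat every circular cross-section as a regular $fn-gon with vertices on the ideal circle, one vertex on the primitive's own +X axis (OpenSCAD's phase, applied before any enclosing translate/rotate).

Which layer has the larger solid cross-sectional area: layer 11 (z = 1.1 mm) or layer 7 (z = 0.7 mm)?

layer 11 (z = 1.1 mm)

Layer 11 (z = 1.1): the r=2 cylinder gives a regular 12-gon of circumradius 2 (constant along its height) (area = (12/2)·2.000²·sin(360°/12) = 12.00 mm²); the cube at (2, 3) is present — its section is the full 17.5×18.5 rectangle (area 323.75 mm²); Combining (union): the 2 present regions are separate (no shared area or edge), so areas and boundary lengths simply add and each stays a separate island — area = 335.75 mm²; (whole slice rotated 70° about Z — lengths, areas and connectivity unchanged). So its area = 335.75 mm². Layer 7 (z = 0.7): the cylinder: section is a regular 12-gon, circumradius r=2 (area = (12/2)·2.000²·sin(360°/12) = 12.00 mm²); the cube at (2, 3) is not intersected at this z (z outside [1, 23]); Merging all regions: only the r=2 cylinder is present, so the union is just that shape — area = 12.00 mm²; (whole slice rotated 70° about Z — lengths, areas and connectivity unchanged). So its area = 12.00 mm². Layer 11 is larger (335.75 vs 12.00 mm²).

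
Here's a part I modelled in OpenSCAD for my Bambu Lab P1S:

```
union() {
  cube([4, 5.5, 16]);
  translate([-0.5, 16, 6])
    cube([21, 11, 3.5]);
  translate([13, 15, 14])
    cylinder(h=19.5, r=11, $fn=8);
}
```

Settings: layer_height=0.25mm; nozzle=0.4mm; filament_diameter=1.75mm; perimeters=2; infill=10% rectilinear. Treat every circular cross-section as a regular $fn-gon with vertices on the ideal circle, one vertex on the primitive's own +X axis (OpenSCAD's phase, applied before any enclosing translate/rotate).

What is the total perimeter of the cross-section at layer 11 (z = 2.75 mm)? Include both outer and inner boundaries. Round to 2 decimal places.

19.00 mm

At z = 2.75 mm: the cube is present — its section is the full 4×5.5 rectangle (perimeter 19.00 mm); the cube at (-0.5, 16) is not intersected at this z (z outside [6, 9.5]); the cylinder at (13, 15) does not reach this height (z outside [14, 33.5]); Taking the union: only the 4×5.5 cube is present, so the union is just that shape — boundary = 19.00 mm. Overall, the cross-section is a single solid region. Total boundary length (outer) = 19.00 mm.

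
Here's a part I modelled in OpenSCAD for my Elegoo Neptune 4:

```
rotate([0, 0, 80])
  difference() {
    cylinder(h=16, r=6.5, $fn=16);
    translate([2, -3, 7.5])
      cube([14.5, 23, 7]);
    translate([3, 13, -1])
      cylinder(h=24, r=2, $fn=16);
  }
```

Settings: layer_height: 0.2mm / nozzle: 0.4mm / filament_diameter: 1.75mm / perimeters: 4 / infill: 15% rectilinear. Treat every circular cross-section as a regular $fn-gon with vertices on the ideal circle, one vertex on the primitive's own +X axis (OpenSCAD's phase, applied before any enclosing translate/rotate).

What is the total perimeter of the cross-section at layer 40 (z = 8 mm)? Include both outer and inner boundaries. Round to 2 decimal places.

At z = 8 mm: the r=6.5 cylinder gives a regular 16-gon of circumradius 6.5 (constant along its height) (perimeter = 2·16·6.500·sin(180°/16) = 40.58 mm); the cube at (2, -3) (footprint 14.5×23) is included at this height (perimeter 75.00 mm); the r=2 cylinder at (3, 13) gives a regular 16-gon of circumradius 2 (constant along its height) (perimeter = 2·16·2.000·sin(180°/16) = 12.49 mm); After the difference (first − rest): starting from the r=6.5 cylinder, the 14.5×23 cube at (2, -3) partially overlaps it — only the 32.28 mm² overlap (of its 333.50 mm²) is removed, clipping the outline; the r=2 cylinder at (3, 13) misses the remaining region (no effect) — boundary = 42.09 mm; (rotated 80° about Z; rotation is an isometry so areas/perimeters/island counts are preserved). Overall, the cross-section is a single solid region. Total boundary length (outer) = 42.09 mm.

42.09 mm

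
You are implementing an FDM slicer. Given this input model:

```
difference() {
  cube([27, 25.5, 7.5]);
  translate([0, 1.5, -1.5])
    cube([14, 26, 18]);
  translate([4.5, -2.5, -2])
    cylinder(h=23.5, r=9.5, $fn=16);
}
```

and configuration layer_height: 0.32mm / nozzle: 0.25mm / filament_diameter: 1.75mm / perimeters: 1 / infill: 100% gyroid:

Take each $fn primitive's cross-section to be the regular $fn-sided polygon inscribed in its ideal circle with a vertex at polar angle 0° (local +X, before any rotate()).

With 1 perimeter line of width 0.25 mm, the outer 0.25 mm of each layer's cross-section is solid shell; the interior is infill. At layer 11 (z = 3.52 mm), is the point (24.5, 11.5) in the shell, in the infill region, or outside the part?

At z = 3.52 mm: the cube is present — its section is the full 27×25.5 rectangle; the cube at (0, 1.5) (footprint 14×26) is included at this height; the cylinder at (4.5, -2.5): section is a regular 16-gon, circumradius r=9.5; Taking the first minus the rest: starting from the 27×25.5 cube, the 14×26 cube at (0, 1.5) partially overlaps it — only the 336.00 mm² overlap (of its 364.00 mm²) is removed, clipping the outline; the r=9.5 cylinder at (4.5, -2.5) partially overlaps it — only the 20.00 mm² overlap (of its 276.30 mm²) is removed, clipping the outline — 1 connected region. Overall, the cross-section is a single solid region. The nearest boundary edge runs (27.00, 25.50)→(27.00, 0.00); distance from the point to it = 2.50 mm. The point is inside the cross-section and 2.50 mm from the nearest boundary — more than the 0.25 mm shell width (1 × 0.25), so it's in the infill interior.

infill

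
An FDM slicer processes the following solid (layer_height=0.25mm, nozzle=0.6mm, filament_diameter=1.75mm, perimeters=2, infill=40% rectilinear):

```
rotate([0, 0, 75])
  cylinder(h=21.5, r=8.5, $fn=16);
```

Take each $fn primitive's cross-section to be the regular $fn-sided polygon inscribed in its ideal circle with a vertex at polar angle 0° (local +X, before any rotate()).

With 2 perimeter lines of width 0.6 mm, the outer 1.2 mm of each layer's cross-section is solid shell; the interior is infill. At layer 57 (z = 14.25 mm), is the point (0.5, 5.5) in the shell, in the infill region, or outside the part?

At z = 14.25 mm: the r=8.5 cylinder contributes a regular 16-gon of circumradius 8.5; (whole slice rotated 75° about Z — lengths, areas and connectivity unchanged). Overall, the cross-section is a single solid region. Undo the 75° rotation: the query point maps to (5.442, 0.941) in the un-rotated model frame. The nearest boundary edge runs (8.50, 0.00)→(7.85, 3.25); distance from the point to it = 2.82 mm. The point is inside the cross-section and 2.82 mm from the nearest boundary — more than the 1.2 mm shell width (2 × 0.6), so it's in the infill interior.

infill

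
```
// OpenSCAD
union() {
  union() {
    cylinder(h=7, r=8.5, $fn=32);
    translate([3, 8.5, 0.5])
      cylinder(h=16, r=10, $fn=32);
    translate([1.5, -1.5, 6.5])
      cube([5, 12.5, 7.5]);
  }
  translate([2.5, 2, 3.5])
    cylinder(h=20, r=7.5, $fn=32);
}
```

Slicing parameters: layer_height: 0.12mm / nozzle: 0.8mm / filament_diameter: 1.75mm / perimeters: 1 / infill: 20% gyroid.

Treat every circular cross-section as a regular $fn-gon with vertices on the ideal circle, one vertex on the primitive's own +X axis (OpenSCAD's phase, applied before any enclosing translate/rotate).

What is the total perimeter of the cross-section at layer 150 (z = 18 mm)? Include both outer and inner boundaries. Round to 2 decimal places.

At z = 18 mm: the cylinder is absent (z outside [0, 7]); the cylinder at (3, 8.5) does not reach this height (z outside [0.5, 16.5]); the cube at (1.5, -1.5) is absent (z outside [6.5, 14]); Combining (union): nothing is present at this height; the cylinder at (2.5, 2): section is a regular 32-gon, circumradius r=7.5 (perimeter = 2·32·7.500·sin(180°/32) = 47.05 mm); Merging all regions: only the r=7.5 cylinder at (2.5, 2) is present, so the union is just that shape — boundary = 47.05 mm. Overall, the cross-section is a single solid region. Total boundary length (outer) = 47.05 mm.

47.05 mm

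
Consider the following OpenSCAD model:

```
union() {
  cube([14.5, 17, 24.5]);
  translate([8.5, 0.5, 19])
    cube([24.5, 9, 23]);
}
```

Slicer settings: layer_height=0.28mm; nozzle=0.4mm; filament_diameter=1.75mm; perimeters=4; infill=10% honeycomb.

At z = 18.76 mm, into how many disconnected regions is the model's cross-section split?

At z = 18.76 mm: the 14.5×17 cube contributes its full rectangle; the cube at (8.5, 0.5) is absent (z outside [19, 42]); Taking the union: only the 14.5×17 cube is present, so the union is just that shape — 1 connected region. The result has 1 disconnected region.

1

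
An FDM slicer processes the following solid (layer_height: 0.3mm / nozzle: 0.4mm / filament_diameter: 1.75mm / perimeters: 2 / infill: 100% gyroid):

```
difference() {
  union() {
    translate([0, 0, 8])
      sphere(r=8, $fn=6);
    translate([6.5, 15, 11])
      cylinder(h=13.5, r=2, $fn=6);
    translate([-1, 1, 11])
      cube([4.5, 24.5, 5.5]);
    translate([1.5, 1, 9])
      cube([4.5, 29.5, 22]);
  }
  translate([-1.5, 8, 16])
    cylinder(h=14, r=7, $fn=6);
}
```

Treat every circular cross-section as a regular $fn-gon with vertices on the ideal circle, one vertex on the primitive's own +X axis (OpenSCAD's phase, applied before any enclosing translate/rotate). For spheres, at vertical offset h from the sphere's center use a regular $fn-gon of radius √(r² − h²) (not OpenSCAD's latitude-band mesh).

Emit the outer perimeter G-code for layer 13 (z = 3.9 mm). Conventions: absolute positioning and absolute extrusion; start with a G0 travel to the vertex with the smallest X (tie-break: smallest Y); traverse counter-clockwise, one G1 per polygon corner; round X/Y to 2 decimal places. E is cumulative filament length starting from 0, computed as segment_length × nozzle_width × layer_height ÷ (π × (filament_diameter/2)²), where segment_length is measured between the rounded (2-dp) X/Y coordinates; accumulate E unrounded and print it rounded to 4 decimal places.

At z = 3.9 mm: the sphere: section is a regular 6-gon, circumradius = √(r²−h²) = √(8²−4.1²) = 6.869; the cylinder at (6.5, 15) is not intersected at this z (z outside [11, 24.5]); the cube at (-1, 1) is not intersected at this z (z outside [11, 16.5]); the cube at (1.5, 1) is not intersected at this z (z outside [9, 31]); Taking the union: only the r=8 sphere is present, so the union is just that shape — 1 connected region; the cylinder at (-1.5, 8) is not intersected at this z (z outside [16, 30]); After the difference (first − rest): none of the subtracted shapes is present at this height, so the result so far is unchanged — 1 connected region. The outline is a single polygon with 6 vertices. Extrusion per mm of travel: 0.4 × 0.3 / (π × 0.875²) = 0.049890. Accumulating E over each segment gives final E = 2.0560.

G0 X-6.87 Y0.00 Z3.90
G1 X-3.43 Y-5.95 E0.3429
G1 X3.43 Y-5.95 E0.6851
G1 X6.87 Y0.00 E1.0280
G1 X3.43 Y5.95 E1.3709
G1 X-3.43 Y5.95 E1.7132
G1 X-6.87 Y0.00 E2.0560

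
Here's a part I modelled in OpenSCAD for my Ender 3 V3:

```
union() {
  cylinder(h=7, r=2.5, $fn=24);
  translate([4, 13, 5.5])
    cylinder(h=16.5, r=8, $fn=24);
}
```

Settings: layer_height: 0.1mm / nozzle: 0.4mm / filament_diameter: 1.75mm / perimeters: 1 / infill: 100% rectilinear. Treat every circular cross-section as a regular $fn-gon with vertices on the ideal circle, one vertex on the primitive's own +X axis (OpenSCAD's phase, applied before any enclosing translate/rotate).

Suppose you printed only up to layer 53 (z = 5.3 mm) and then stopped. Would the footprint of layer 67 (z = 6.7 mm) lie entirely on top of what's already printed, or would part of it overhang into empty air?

Compare the two slices. At z = 5.3: the r=2.5 cylinder contributes a regular 24-gon of circumradius 2.5 (area = (24/2)·2.500²·sin(360°/24) = 19.41 mm²); the cylinder at (4, 13) is absent (z outside [5.5, 22]); Combining (union): only the r=2.5 cylinder is present, so the union is just that shape — area = 19.41 mm². At z = 6.7: the cylinder: section is a regular 24-gon, circumradius r=2.5 (area = (24/2)·2.500²·sin(360°/24) = 19.41 mm²); the r=8 cylinder at (4, 13) contributes a regular 24-gon of circumradius 8 (area = (24/2)·8.000²·sin(360°/24) = 198.77 mm²); Merging all regions: the 2 present regions are separate (no shared area or edge), so areas and boundary lengths simply add and each stays a separate island — area = 218.18 mm². Checking containment: at z = 6.7 the cross-section extends beyond the z = 5.3 cross-section by about 198.77 mm².

part overhangs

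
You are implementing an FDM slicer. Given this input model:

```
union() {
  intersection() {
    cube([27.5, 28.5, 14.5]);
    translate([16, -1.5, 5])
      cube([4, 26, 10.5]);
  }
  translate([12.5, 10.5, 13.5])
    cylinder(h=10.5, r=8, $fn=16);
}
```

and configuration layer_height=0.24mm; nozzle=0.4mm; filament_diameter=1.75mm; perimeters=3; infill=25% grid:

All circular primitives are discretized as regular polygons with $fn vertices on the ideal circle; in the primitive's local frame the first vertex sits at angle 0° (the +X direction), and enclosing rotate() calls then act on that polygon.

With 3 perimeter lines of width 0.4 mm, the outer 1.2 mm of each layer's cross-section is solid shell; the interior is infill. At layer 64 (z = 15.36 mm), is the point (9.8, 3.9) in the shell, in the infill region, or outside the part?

At z = 15.36 mm: the cube is not intersected at this z (z outside [0, 14.5]); the cube at (16, -1.5) is present — its section is the full 4×26 rectangle; Keeping only the common overlap: at least one operand is absent at this height, so nothing remains; the cylinder at (12.5, 10.5): section is a regular 16-gon, circumradius r=8; Taking the union: only the r=8 cylinder at (12.5, 10.5) is present, so the union is just that shape — 1 connected region. Overall, the cross-section is a single solid region. The nearest boundary edge runs (9.44, 3.11)→(12.50, 2.50); distance from the point to it = 0.85 mm. The point is inside the cross-section, 0.85 mm from the nearest boundary — within the 1.2 mm shell band (3 × 0.4).

shell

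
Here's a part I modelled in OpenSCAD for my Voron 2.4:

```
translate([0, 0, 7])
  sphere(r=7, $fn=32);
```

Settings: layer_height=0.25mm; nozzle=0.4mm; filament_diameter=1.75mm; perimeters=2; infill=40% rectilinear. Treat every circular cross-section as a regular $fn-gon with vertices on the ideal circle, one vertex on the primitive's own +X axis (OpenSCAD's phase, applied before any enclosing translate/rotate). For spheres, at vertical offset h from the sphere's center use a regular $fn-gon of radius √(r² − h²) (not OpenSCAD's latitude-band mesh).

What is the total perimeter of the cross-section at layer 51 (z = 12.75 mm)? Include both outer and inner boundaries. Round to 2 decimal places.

25.04 mm

At z = 12.75 mm: the r=7 sphere contributes a regular 32-gon of circumradius √(7²−5.75²) = 3.992 (perimeter = 2·32·3.992·sin(180°/32) = 25.04 mm). Overall, the cross-section is a single solid region. Total boundary length (outer) = 25.04 mm.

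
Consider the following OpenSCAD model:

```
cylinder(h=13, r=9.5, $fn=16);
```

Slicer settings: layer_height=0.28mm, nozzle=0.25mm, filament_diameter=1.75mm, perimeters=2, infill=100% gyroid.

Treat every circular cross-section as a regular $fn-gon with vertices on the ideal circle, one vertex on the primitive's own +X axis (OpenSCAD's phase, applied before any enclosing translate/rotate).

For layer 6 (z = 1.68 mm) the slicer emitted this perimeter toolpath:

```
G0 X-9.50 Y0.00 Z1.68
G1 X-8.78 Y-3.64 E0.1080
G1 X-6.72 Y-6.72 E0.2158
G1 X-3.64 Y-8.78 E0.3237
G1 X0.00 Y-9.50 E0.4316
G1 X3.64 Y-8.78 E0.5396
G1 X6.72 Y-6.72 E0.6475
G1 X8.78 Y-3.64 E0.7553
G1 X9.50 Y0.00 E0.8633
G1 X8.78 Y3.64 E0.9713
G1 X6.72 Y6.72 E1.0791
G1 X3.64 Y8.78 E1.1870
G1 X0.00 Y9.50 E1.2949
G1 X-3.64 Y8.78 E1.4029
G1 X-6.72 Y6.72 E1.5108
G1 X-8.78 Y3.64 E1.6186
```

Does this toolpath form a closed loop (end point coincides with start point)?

Start point (G0): (-9.50, 0.00). End point (last G1): the path does not return to the start — open.

no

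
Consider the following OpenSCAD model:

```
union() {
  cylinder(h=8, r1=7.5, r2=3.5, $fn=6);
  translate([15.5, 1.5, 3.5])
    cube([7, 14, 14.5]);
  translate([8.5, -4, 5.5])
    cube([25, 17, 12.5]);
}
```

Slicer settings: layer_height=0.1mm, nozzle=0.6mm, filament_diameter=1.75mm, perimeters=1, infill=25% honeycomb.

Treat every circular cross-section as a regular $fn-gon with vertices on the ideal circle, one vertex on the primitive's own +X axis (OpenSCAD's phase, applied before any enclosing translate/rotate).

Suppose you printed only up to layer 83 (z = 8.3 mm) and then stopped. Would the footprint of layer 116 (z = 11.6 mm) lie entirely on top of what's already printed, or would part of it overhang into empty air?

entirely on top

Compare the two slices. At z = 8.3: the cone is not intersected at this z (z outside [0, 8]); the cube at (15.5, 1.5) (footprint 7×14) is included at this height (area 98.00 mm²); the cube at (8.5, -4) is present — its section is the full 25×17 rectangle (area 425.00 mm²); Merging all regions: the regions partially overlap — summed areas 523.00 mm² minus the doubly-counted overlap 80.50 mm² gives 442.50 mm² — area = 442.50 mm². At z = 11.6: the cone is not intersected at this z (z outside [0, 8]); the cube at (15.5, 1.5) is present — its section is the full 7×14 rectangle (area 98.00 mm²); the 25×17 cube at (8.5, -4) contributes its full rectangle (area 425.00 mm²); Merging all regions: the regions partially overlap — summed areas 523.00 mm² minus the doubly-counted overlap 80.50 mm² gives 442.50 mm² — area = 442.50 mm². Checking containment: the cross-section at z = 11.6 is a subset of the cross-section at z = 8.3.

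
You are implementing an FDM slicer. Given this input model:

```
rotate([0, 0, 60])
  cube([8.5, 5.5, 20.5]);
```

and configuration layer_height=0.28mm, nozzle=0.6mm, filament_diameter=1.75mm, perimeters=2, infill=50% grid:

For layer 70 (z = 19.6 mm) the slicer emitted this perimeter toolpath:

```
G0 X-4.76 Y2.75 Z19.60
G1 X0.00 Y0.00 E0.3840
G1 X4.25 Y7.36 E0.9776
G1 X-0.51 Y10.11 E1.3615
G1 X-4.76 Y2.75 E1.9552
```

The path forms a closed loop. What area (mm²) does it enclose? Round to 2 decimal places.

Apply the shoelace formula to the sequence of (X, Y) vertices; enclosed area = 46.72 mm².

46.72 mm²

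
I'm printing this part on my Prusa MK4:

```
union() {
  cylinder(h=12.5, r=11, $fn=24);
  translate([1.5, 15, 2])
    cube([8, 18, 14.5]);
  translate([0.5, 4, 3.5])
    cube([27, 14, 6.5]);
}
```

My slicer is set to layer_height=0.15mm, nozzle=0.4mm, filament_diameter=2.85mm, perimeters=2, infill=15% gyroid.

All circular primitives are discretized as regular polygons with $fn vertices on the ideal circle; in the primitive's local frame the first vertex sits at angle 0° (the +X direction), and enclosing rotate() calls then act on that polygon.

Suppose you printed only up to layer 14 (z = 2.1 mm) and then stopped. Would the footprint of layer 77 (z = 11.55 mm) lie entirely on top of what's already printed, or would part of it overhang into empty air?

entirely on top

Compare the two slices. At z = 2.1: the r=11 cylinder contributes a regular 24-gon of circumradius 11 (area = (24/2)·11.000²·sin(360°/24) = 375.81 mm²); the cube at (1.5, 15) (footprint 8×18) is included at this height (area 144.00 mm²); the cube at (0.5, 4) does not reach this height (z outside [3.5, 10]); Combining (union): the 2 present regions are separate (no shared area or edge), so areas and boundary lengths simply add and each stays a separate island — area = 519.81 mm². At z = 11.55: the r=11 cylinder contributes a regular 24-gon of circumradius 11 (area = (24/2)·11.000²·sin(360°/24) = 375.81 mm²); the 8×18 cube at (1.5, 15) contributes its full rectangle (area 144.00 mm²); the cube at (0.5, 4) does not reach this height (z outside [3.5, 10]); Combining (union): the 2 present regions are separate (no shared area or edge), so areas and boundary lengths simply add and each stays a separate island — area = 519.81 mm². Checking containment: the cross-section at z = 11.55 is a subset of the cross-section at z = 2.1.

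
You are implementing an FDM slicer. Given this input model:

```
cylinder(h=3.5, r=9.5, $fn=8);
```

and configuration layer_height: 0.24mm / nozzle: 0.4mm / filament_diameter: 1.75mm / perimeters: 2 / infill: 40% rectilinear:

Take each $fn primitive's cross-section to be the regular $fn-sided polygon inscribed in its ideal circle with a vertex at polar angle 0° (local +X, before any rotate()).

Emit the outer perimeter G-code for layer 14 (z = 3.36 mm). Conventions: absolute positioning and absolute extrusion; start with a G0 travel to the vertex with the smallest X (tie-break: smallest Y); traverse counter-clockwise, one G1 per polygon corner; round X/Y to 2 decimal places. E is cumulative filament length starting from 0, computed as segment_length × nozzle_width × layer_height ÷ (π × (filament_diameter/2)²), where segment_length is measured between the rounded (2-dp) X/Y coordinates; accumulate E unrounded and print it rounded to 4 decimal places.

G0 X-9.50 Y0.00 Z3.36
G1 X-6.72 Y-6.72 E0.2903
G1 X0.00 Y-9.50 E0.5805
G1 X6.72 Y-6.72 E0.8708
G1 X9.50 Y0.00 E1.1610
G1 X6.72 Y6.72 E1.4513
G1 X0.00 Y9.50 E1.7415
G1 X-6.72 Y6.72 E2.0318
G1 X-9.50 Y0.00 E2.3220

At z = 3.36 mm: the cylinder: section is a regular 8-gon, circumradius r=9.5. The outline is a single polygon with 8 vertices. Extrusion per mm of travel: 0.4 × 0.24 / (π × 0.875²) = 0.039912. Accumulating E over each segment gives final E = 2.3220.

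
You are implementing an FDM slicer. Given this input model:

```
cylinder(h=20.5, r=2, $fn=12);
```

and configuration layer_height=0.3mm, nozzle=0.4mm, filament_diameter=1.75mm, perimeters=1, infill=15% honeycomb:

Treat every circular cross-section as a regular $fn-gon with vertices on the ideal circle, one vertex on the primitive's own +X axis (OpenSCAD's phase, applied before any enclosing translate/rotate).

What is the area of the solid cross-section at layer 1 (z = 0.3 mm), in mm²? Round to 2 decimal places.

12.00 mm²

At z = 0.3 mm: the r=2 cylinder contributes a regular 12-gon of circumradius 2 (area = (12/2)·2.000²·sin(360°/12) = 12.00 mm²). Overall, the cross-section is a single solid region. Net area = 12.00 mm².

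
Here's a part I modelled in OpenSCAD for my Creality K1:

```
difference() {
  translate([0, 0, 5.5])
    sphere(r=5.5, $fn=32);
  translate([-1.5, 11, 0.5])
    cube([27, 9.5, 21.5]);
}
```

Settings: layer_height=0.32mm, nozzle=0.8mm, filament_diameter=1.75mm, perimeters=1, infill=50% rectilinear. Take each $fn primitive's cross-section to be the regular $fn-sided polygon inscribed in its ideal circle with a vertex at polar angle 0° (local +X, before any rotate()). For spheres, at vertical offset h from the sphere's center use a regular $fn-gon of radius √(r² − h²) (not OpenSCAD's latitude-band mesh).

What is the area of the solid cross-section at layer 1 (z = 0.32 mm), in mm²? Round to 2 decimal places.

At z = 0.32 mm: the sphere: section is a regular 32-gon, circumradius = √(r²−h²) = √(5.5²−5.18²) = 1.849 (area = (32/2)·1.849²·sin(360°/32) = 10.67 mm²); the cube at (-1.5, 11) is absent (z outside [0.5, 22]); Subtracting the remaining from the first: none of the subtracted shapes is present at this height, so the r=5.5 sphere is unchanged — area = 10.67 mm². Overall, the cross-section is a single solid region. Net area = 10.67 mm².

10.67 mm²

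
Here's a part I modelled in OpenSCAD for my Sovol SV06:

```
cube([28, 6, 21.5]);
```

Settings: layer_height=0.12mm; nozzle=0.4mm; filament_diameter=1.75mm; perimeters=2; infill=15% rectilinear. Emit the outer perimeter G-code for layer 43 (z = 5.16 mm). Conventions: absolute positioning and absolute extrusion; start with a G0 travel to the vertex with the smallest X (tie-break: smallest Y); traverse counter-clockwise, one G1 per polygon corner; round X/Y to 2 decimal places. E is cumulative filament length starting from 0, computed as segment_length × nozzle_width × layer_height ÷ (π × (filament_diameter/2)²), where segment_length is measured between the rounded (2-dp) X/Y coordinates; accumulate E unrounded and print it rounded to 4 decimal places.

At z = 5.16 mm: the cube (footprint 28×6) is included at this height. The outline is a single polygon with 4 vertices. Extrusion per mm of travel: 0.4 × 0.12 / (π × 0.875²) = 0.019956. Accumulating E over each segment gives final E = 1.3570.

G0 X0.00 Y0.00 Z5.16
G1 X28.00 Y0.00 E0.5588
G1 X28.00 Y6.00 E0.6785
G1 X0.00 Y6.00 E1.2373
G1 X0.00 Y0.00 E1.3570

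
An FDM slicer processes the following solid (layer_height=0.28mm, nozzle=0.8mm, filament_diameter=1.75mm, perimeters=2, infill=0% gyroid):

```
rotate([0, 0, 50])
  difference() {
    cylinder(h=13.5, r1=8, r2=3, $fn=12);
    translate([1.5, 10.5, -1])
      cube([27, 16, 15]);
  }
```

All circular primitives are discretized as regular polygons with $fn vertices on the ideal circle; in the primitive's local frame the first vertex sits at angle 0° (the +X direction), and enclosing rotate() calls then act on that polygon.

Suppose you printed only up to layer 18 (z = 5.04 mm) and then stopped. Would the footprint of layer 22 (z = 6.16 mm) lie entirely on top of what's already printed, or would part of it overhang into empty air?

Compare the two slices. At z = 5.04: the cone (r1=8→r2=3) has section circumradius 6.133 here — a regular 12-gon (area = (12/2)·6.133²·sin(360°/12) = 112.85 mm²); the cube at (1.5, 10.5) (footprint 27×16) is included at this height (area 432.00 mm²); After the difference (first − rest): starting from the cone (112.85 mm²), the 27×16 cube at (1.5, 10.5) misses the remaining region (no effect) — area = 112.85 mm²; (whole slice rotated 50° about Z — lengths, areas and connectivity unchanged). At z = 6.16: the cone contributes a regular 12-gon of circumradius 5.719 (interpolated between r1=8 and r2=3 at t=0.456) (area = (12/2)·5.719²·sin(360°/12) = 98.10 mm²); the 27×16 cube at (1.5, 10.5) contributes its full rectangle (area 432.00 mm²); Subtracting the remaining from the first: starting from the cone (98.10 mm²), the 27×16 cube at (1.5, 10.5) misses the remaining region (no effect) — area = 98.10 mm²; (whole slice rotated 50° about Z — lengths, areas and connectivity unchanged). Checking containment: the cross-section at z = 6.16 is a subset of the cross-section at z = 5.04.

entirely on top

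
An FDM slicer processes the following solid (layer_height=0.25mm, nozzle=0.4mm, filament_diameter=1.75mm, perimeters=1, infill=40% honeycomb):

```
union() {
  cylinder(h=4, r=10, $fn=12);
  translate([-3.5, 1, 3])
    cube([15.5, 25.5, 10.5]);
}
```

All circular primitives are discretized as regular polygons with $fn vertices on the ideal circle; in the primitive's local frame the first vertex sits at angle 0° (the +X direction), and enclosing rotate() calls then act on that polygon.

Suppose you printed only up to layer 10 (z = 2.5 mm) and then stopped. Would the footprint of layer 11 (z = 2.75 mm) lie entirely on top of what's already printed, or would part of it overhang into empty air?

Compare the two slices. At z = 2.5: the r=10 cylinder gives a regular 12-gon of circumradius 10 (constant along its height) (area = (12/2)·10.000²·sin(360°/12) = 300.00 mm²); the cube at (-3.5, 1) is not intersected at this z (z outside [3, 13.5]); Combining (union): only the r=10 cylinder is present, so the union is just that shape — area = 300.00 mm². At z = 2.75: the r=10 cylinder gives a regular 12-gon of circumradius 10 (constant along its height) (area = (12/2)·10.000²·sin(360°/12) = 300.00 mm²); the cube at (-3.5, 1) is not intersected at this z (z outside [3, 13.5]); Combining (union): only the r=10 cylinder is present, so the union is just that shape — area = 300.00 mm². Checking containment: the cross-section at z = 2.75 is a subset of the cross-section at z = 2.5.

entirely on top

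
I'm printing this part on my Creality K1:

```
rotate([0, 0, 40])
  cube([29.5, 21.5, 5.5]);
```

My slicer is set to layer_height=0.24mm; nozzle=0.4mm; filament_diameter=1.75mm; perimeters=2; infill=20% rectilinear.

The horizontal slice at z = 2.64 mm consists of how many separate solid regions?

1

At z = 2.64 mm: the 29.5×21.5 cube contributes its full rectangle; (rotated 40° about Z; rotation is an isometry so areas/perimeters/island counts are preserved). The result has 1 disconnected region.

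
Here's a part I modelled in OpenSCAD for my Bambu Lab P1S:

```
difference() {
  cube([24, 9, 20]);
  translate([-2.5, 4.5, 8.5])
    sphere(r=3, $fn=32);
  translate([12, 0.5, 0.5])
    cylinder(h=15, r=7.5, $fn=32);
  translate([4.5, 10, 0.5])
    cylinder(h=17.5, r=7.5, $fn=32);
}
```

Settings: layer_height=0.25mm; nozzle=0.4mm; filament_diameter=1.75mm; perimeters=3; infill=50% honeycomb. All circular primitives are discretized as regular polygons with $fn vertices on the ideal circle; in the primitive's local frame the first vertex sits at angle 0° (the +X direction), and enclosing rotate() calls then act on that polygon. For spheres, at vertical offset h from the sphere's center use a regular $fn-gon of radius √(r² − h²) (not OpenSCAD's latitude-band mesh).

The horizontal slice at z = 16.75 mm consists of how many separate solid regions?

1

At z = 16.75 mm: the 24×9 cube contributes its full rectangle; the sphere at (-2.5, 4.5) is absent (|z−center|=8.250 > r=3); the cylinder at (12, 0.5) is absent (z outside [0.5, 15.5]); the r=7.5 cylinder at (4.5, 10) gives a regular 32-gon of circumradius 7.5 (constant along its height); After the difference (first − rest): starting from the 24×9 cube, the r=7.5 cylinder at (4.5, 10) partially overlaps it — only the 63.43 mm² overlap (of its 175.58 mm²) is removed, clipping the outline — 1 connected region. The result has 1 disconnected region.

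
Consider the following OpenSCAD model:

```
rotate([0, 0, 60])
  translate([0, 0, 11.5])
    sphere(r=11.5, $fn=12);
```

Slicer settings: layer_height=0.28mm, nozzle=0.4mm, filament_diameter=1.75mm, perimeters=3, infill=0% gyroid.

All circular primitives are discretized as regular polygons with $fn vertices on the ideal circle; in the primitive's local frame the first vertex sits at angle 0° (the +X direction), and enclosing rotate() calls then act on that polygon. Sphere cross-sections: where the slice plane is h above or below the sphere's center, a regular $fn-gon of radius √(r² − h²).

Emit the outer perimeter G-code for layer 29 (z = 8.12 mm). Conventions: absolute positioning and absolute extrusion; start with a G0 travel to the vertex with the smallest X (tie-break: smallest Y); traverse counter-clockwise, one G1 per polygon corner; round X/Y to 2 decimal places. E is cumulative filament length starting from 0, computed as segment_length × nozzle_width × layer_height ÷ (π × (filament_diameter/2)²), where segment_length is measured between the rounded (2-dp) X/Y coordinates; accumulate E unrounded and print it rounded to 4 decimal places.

At z = 8.12 mm: the sphere: section is a regular 12-gon, circumradius = √(r²−h²) = √(11.5²−3.38²) = 10.992; (whole slice rotated 60° about Z — lengths, areas and connectivity unchanged). The outline is a single polygon with 12 vertices. Extrusion per mm of travel: 0.4 × 0.28 / (π × 0.875²) = 0.046564. Accumulating E over each segment gives final E = 3.1796.

G0 X-10.99 Y0.00 Z8.12
G1 X-9.52 Y-5.50 E0.2651
G1 X-5.50 Y-9.52 E0.5298
G1 X0.00 Y-10.99 E0.7949
G1 X5.50 Y-9.52 E1.0600
G1 X9.52 Y-5.50 E1.3247
G1 X10.99 Y0.00 E1.5898
G1 X9.52 Y5.50 E1.8549
G1 X5.50 Y9.52 E2.1196
G1 X0.00 Y10.99 E2.3847
G1 X-5.50 Y9.52 E2.6498
G1 X-9.52 Y5.50 E2.9145
G1 X-10.99 Y0.00 E3.1796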